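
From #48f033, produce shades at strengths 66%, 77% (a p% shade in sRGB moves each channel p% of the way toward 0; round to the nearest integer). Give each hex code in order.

#48f033 is rgb(72, 240, 51).
66%: (72 − 47.52 = 24.48→24, 240 − 158.4 = 81.6→82, 51 − 33.66 = 17.34→17) → #185211
77%: (72 − 55.44 = 16.56→17, 240 − 184.8 = 55.2→55, 51 − 39.27 = 11.73→12) → #11370c

#185211, #11370c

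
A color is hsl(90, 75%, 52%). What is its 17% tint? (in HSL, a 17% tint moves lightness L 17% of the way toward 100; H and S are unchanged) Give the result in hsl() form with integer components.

hsl(90, 75%, 60%)

L moves 17% from 52 toward 100: 52 + 8.16 = 60.16 → 60.
H and S are unchanged.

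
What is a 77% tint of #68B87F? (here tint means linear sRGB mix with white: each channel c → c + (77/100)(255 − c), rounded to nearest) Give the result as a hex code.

#68B87F is rgb(104, 184, 127).
Lerp each channel 77% toward 255:
  R: 104 + 0.77×(255−104) = 104 + 116.27 = 220.27 → 220
  G: 184 + 54.67 = 238.67 → 239
  B: 127 + 0.77×(255−127) = 127 + 98.56 = 225.56 → 226
rgb(220, 239, 226) = #DCEFE2.

#DCEFE2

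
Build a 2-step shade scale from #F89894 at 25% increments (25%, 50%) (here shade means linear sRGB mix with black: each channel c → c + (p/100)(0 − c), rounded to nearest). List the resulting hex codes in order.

#BA726F, #7C4C4A

#F89894 is rgb(248, 152, 148).
25%: (248 − 62 = 186→186, 152 − 38 = 114→114, 148 − 37 = 111→111) → #BA726F
50%: (248 − 124 = 124→124, 152 − 76 = 76→76, 148 − 74 = 74→74) → #7C4C4A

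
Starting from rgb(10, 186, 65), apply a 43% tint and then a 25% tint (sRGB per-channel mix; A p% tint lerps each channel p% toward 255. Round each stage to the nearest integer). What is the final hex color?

#96e2ae

Per channel, c → c + 0.43(255 − c):
  R: 10 + 0.43×(255−10) = 10 + 105.35 = 115.35 → 115
  G: 186 + 29.67 = 215.67 → 216
  B: 65 + 0.43×(255−65) = 65 + 81.7 = 146.7 → 147
After the tint: rgb(115, 216, 147) = #73d893.
A 25% tint moves each channel 25% toward 255:
  R: 115 + 0.25×(255−115) = 115 + 35 = 150 → 150
  G: 216 + 0.25×(255−216) = 216 + 9.75 = 225.75 → 226
  B: 147 + 0.25×(255−147) = 147 + 27 = 174 → 174
rgb(150, 226, 174) = #96e2ae.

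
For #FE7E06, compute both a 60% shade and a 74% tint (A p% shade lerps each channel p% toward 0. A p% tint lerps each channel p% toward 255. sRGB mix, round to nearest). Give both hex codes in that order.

#663202, #FFDDBE

#FE7E06 is rgb(254, 126, 6).
60% shade:
  R: 254 + 0.6×(0−254) = 254 − 152.4 = 101.6 → 102
  G: 126 + 0.6×(0−126) = 126 − 75.6 = 50.4 → 50
  B: 6 + 0.6×(0−6) = 6 − 3.6 = 2.4 → 2
  → #663202
74% tint:
  R: 254 + 0.74 = 254.74 → 255
  G: 126 + 95.46 = 221.46 → 221
  B: 6 + 0.74×(255−6) = 6 + 184.26 = 190.26 → 190
  → #FFDDBE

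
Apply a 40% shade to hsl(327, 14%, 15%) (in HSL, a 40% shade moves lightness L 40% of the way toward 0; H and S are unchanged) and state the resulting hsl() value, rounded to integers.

hsl(327, 14%, 9%)

L moves 40% from 15 toward 0: 15 − 6 = 9 → 9.
H and S are unchanged.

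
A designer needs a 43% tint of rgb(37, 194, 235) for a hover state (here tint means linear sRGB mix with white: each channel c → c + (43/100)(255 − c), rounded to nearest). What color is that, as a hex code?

A 43% tint moves each channel 43% toward 255:
  R: 37 + 93.74 = 130.74 → 131
  G: 194 + 26.23 = 220.23 → 220
  B: 235 + 8.6 = 243.6 → 244
rgb(131, 220, 244) = #83dcf4.

#83dcf4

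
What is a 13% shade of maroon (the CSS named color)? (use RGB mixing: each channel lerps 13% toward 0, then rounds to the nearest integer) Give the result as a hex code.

CSS maroon is rgb(128, 0, 0).
Lerp each channel 13% toward 0:
  R: 128 − 16.64 = 111.36 → 111
  G: 0 + 0.13×(0−0) = 0 + 0 = 0 → 0
  B: 0 + 0.13×(0−0) = 0 + 0 = 0 → 0
rgb(111, 0, 0) = #6F0000.

#6F0000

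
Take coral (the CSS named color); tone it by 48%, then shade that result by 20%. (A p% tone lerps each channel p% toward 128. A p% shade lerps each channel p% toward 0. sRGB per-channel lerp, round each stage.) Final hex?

#9B6652

CSS coral is rgb(255, 127, 80).
Per channel, c → c + 0.48(128 − c):
  R: 255 + 0.48×(128−255) = 255 − 60.96 = 194.04 → 194
  G: 127 + 0.48×(128−127) = 127 + 0.48 = 127.48 → 127
  B: 80 + 0.48×(128−80) = 80 + 23.04 = 103.04 → 103
After the tone: rgb(194, 127, 103) = #C27F67.
Lerp each channel 20% toward 0:
  R: 194 + 0.2×(0−194) = 194 − 38.8 = 155.2 → 155
  G: 127 − 25.4 = 101.6 → 102
  B: 103 − 20.6 = 82.4 → 82
rgb(155, 102, 82) = #9B6652.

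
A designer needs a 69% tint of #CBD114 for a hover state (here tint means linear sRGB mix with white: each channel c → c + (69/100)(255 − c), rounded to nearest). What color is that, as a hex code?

#EFF1B6

#CBD114 is rgb(203, 209, 20).
A 69% tint moves each channel 69% toward 255:
  R: 203 + 35.88 = 238.88 → 239
  G: 209 + 31.74 = 240.74 → 241
  B: 20 + 162.15 = 182.15 → 182
rgb(239, 241, 182) = #EFF1B6.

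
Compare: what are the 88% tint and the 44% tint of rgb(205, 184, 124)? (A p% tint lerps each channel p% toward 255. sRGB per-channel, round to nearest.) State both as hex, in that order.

#F9F6EF, #E3D7B6

88% tint:
  R: 205 + 44 = 249 → 249
  G: 184 + 62.48 = 246.48 → 246
  B: 124 + 115.28 = 239.28 → 239
  → #F9F6EF
44% tint:
  R: 205 + 0.44×(255−205) = 205 + 22 = 227 → 227
  G: 184 + 31.24 = 215.24 → 215
  B: 124 + 0.44×(255−124) = 124 + 57.64 = 181.64 → 182
  → #E3D7B6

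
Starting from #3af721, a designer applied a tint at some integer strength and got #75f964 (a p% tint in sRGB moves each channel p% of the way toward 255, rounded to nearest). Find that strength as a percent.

30%

#3af721 is rgb(58, 247, 33); #75f964 is rgb(117, 249, 100).
On the B channel (widest range): 100 ≈ 33 + (p/100)(255 − 33), so p ≈ 100×(100 − 33)/(255 − 33) = 6700/222 = 30.18.
p = 30 reproduces all three channels after rounding.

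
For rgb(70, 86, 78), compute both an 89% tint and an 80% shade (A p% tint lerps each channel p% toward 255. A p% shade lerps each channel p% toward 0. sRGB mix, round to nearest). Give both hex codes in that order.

#EBECEC, #0E1110

89% tint:
  R: 70 + 0.89×(255−70) = 70 + 164.65 = 234.65 → 235
  G: 86 + 150.41 = 236.41 → 236
  B: 78 + 157.53 = 235.53 → 236
  → #EBECEC
80% shade:
  R: 70 + 0.8×(0−70) = 70 − 56 = 14 → 14
  G: 86 + 0.8×(0−86) = 86 − 68.8 = 17.2 → 17
  B: 78 + 0.8×(0−78) = 78 − 62.4 = 15.6 → 16
  → #0E1110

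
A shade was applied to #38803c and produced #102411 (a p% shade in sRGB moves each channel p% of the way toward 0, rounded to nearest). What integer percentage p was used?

72%

#38803c is rgb(56, 128, 60); #102411 is rgb(16, 36, 17).
On the G channel (widest range): 36 ≈ 128 + (p/100)(0 − 128), so p ≈ 100×(36 − 128)/(0 − 128) = -9200/-128 = 71.88.
p = 72 reproduces all three channels after rounding.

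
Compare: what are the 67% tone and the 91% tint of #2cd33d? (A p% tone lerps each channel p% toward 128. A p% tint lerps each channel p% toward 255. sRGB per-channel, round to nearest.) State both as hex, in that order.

#2cd33d is rgb(44, 211, 61).
67% tone:
  R: 44 + 0.67×(128−44) = 44 + 56.28 = 100.28 → 100
  G: 211 − 55.61 = 155.39 → 155
  B: 61 + 44.89 = 105.89 → 106
  → #649b6a
91% tint:
  R: 44 + 192.01 = 236.01 → 236
  G: 211 + 40.04 = 251.04 → 251
  B: 61 + 176.54 = 237.54 → 238
  → #ecfbee

#649b6a, #ecfbee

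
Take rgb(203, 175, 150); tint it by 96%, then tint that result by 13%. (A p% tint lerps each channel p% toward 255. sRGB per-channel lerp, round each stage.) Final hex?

#FDFCFC

Lerp each channel 96% toward 255:
  R: 203 + 0.96×(255−203) = 203 + 49.92 = 252.92 → 253
  G: 175 + 0.96×(255−175) = 175 + 76.8 = 251.8 → 252
  B: 150 + 0.96×(255−150) = 150 + 100.8 = 250.8 → 251
After the tint: rgb(253, 252, 251) = #FDFCFB.
A 13% tint moves each channel 13% toward 255:
  R: 253 + 0.26 = 253.26 → 253
  G: 252 + 0.13×(255−252) = 252 + 0.39 = 252.39 → 252
  B: 251 + 0.13×(255−251) = 251 + 0.52 = 251.52 → 252
rgb(253, 252, 252) = #FDFCFC.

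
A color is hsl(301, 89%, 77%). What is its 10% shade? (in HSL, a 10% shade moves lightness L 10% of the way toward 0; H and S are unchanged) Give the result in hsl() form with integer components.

hsl(301, 89%, 69%)

L moves 10% from 77 toward 0: 77 − 7.7 = 69.3 → 69.
H and S are unchanged.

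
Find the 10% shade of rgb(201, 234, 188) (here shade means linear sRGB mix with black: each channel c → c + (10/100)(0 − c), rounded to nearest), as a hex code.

Per channel, c → c + 0.1(0 − c):
  R: 201 + 0.1×(0−201) = 201 − 20.1 = 180.9 → 181
  G: 234 + 0.1×(0−234) = 234 − 23.4 = 210.6 → 211
  B: 188 − 18.8 = 169.2 → 169
rgb(181, 211, 169) = #B5D3A9.

#B5D3A9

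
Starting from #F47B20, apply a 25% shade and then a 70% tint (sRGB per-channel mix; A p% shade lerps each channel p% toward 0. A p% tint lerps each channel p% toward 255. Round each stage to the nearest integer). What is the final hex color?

#E9CEBA

#F47B20 is rgb(244, 123, 32).
A 25% shade moves each channel 25% toward 0:
  R: 244 + 0.25×(0−244) = 244 − 61 = 183 → 183
  G: 123 + 0.25×(0−123) = 123 − 30.75 = 92.25 → 92
  B: 32 − 8 = 24 → 24
After the shade: rgb(183, 92, 24) = #B75C18.
Per channel, c → c + 0.7(255 − c):
  R: 183 + 50.4 = 233.4 → 233
  G: 92 + 114.1 = 206.1 → 206
  B: 24 + 161.7 = 185.7 → 186
rgb(233, 206, 186) = #E9CEBA.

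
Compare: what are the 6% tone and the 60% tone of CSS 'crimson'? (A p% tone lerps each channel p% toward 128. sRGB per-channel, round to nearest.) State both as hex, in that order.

CSS crimson is rgb(220, 20, 60).
6% tone:
  R: 220 + 0.06×(128−220) = 220 − 5.52 = 214.48 → 214
  G: 20 + 6.48 = 26.48 → 26
  B: 60 + 0.06×(128−60) = 60 + 4.08 = 64.08 → 64
  → #d61a40
60% tone:
  R: 220 − 55.2 = 164.8 → 165
  G: 20 + 64.8 = 84.8 → 85
  B: 60 + 0.6×(128−60) = 60 + 40.8 = 100.8 → 101
  → #a55565

#d61a40, #a55565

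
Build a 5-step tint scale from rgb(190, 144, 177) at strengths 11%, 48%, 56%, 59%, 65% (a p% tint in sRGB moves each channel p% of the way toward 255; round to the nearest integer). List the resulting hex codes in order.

11%: (190 + 7.15 = 197.15→197, 144 + 12.21 = 156.21→156, 177 + 8.58 = 185.58→186) → #C59CBA
48%: (190 + 31.2 = 221.2→221, 144 + 53.28 = 197.28→197, 177 + 37.44 = 214.44→214) → #DDC5D6
56%: (190 + 36.4 = 226.4→226, 144 + 62.16 = 206.16→206, 177 + 43.68 = 220.68→221) → #E2CEDD
59%: (190 + 38.35 = 228.35→228, 144 + 65.49 = 209.49→209, 177 + 46.02 = 223.02→223) → #E4D1DF
65%: (190 + 42.25 = 232.25→232, 144 + 72.15 = 216.15→216, 177 + 50.7 = 227.7→228) → #E8D8E4

#C59CBA, #DDC5D6, #E2CEDD, #E4D1DF, #E8D8E4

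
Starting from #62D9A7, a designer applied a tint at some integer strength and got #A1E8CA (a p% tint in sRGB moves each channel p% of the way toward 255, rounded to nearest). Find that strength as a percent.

40%

#62D9A7 is rgb(98, 217, 167); #A1E8CA is rgb(161, 232, 202).
On the R channel (widest range): 161 ≈ 98 + (p/100)(255 − 98), so p ≈ 100×(161 − 98)/(255 − 98) = 6300/157 = 40.13.
p = 40 reproduces all three channels after rounding.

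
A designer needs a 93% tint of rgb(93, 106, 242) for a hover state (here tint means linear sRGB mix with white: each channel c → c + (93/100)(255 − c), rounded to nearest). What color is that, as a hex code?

Per channel, c → c + 0.93(255 − c):
  R: 93 + 150.66 = 243.66 → 244
  G: 106 + 0.93×(255−106) = 106 + 138.57 = 244.57 → 245
  B: 242 + 0.93×(255−242) = 242 + 12.09 = 254.09 → 254
rgb(244, 245, 254) = #f4f5fe.

#f4f5fe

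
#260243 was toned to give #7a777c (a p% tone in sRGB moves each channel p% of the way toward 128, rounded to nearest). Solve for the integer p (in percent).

#260243 is rgb(38, 2, 67); #7a777c is rgb(122, 119, 124).
On the G channel (widest range): 119 ≈ 2 + (p/100)(128 − 2), so p ≈ 100×(119 − 2)/(128 − 2) = 11700/126 = 92.86.
p = 93 reproduces all three channels after rounding.

93%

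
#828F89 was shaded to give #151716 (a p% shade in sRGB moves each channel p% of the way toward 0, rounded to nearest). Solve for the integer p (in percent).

#828F89 is rgb(130, 143, 137); #151716 is rgb(21, 23, 22).
On the G channel (widest range): 23 ≈ 143 + (p/100)(0 − 143), so p ≈ 100×(23 − 143)/(0 − 143) = -12000/-143 = 83.92.
p = 84 reproduces all three channels after rounding.

84%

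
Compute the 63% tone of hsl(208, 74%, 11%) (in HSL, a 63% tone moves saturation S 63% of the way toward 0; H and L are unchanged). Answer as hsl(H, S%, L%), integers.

S moves 63% from 74 toward 0: 74 − 46.62 = 27.38 → 27.
H and L are unchanged.

hsl(208, 27%, 11%)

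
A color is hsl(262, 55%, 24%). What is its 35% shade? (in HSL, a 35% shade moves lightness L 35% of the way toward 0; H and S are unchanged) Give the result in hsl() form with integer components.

L moves 35% from 24 toward 0: 24 − 8.4 = 15.6 → 16.
H and S are unchanged.

hsl(262, 55%, 16%)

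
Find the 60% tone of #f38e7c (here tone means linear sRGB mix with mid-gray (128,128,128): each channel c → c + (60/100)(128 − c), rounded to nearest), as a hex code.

#f38e7c is rgb(243, 142, 124).
Lerp each channel 60% toward 128:
  R: 243 − 69 = 174 → 174
  G: 142 + 0.6×(128−142) = 142 − 8.4 = 133.6 → 134
  B: 124 + 0.6×(128−124) = 124 + 2.4 = 126.4 → 126
rgb(174, 134, 126) = #ae867e.

#ae867e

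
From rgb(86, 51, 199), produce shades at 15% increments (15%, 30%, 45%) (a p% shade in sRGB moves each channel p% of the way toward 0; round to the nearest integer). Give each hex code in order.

15%: (86 − 12.9 = 73.1→73, 51 − 7.65 = 43.35→43, 199 − 29.85 = 169.15→169) → #492ba9
30%: (86 − 25.8 = 60.2→60, 51 − 15.3 = 35.7→36, 199 − 59.7 = 139.3→139) → #3c248b
45%: (86 − 38.7 = 47.3→47, 51 − 22.95 = 28.05→28, 199 − 89.55 = 109.45→109) → #2f1c6d

#492ba9, #3c248b, #2f1c6d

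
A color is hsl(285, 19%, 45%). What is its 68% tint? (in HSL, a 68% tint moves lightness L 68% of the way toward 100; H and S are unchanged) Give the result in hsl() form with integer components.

hsl(285, 19%, 82%)

L moves 68% from 45 toward 100: 45 + 37.4 = 82.4 → 82.
H and S are unchanged.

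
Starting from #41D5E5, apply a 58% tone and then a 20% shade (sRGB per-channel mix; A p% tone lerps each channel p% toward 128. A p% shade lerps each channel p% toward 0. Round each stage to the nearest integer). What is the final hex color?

#528388

#41D5E5 is rgb(65, 213, 229).
Lerp each channel 58% toward 128:
  R: 65 + 0.58×(128−65) = 65 + 36.54 = 101.54 → 102
  G: 213 + 0.58×(128−213) = 213 − 49.3 = 163.7 → 164
  B: 229 + 0.58×(128−229) = 229 − 58.58 = 170.42 → 170
After the tone: rgb(102, 164, 170) = #66A4AA.
Lerp each channel 20% toward 0:
  R: 102 + 0.2×(0−102) = 102 − 20.4 = 81.6 → 82
  G: 164 − 32.8 = 131.2 → 131
  B: 170 − 34 = 136 → 136
rgb(82, 131, 136) = #528388.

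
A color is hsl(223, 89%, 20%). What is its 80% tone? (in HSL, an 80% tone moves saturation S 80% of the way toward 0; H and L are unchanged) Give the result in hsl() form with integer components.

hsl(223, 18%, 20%)

S moves 80% from 89 toward 0: 89 − 71.2 = 17.8 → 18.
H and L are unchanged.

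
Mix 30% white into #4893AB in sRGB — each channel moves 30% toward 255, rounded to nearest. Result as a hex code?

#7FB3C4

#4893AB is rgb(72, 147, 171).
Per channel, c → c + 0.3(255 − c):
  R: 72 + 54.9 = 126.9 → 127
  G: 147 + 32.4 = 179.4 → 179
  B: 171 + 0.3×(255−171) = 171 + 25.2 = 196.2 → 196
rgb(127, 179, 196) = #7FB3C4.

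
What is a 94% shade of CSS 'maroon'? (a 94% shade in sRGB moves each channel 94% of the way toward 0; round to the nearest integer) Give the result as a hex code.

#080000

CSS maroon is rgb(128, 0, 0).
A 94% shade moves each channel 94% toward 0:
  R: 128 + 0.94×(0−128) = 128 − 120.32 = 7.68 → 8
  G: 0 + 0 = 0 → 0
  B: 0 + 0.94×(0−0) = 0 + 0 = 0 → 0
rgb(8, 0, 0) = #080000.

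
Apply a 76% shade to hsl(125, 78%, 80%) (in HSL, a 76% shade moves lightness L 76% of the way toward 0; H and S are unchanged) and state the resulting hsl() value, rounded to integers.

L moves 76% from 80 toward 0: 80 − 60.8 = 19.2 → 19.
H and S are unchanged.

hsl(125, 78%, 19%)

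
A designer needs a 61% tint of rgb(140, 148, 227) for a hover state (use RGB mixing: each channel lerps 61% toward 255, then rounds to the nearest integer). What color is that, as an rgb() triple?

rgb(210, 213, 244)

Lerp each channel 61% toward 255:
  R: 140 + 0.61×(255−140) = 140 + 70.15 = 210.15 → 210
  G: 148 + 0.61×(255−148) = 148 + 65.27 = 213.27 → 213
  B: 227 + 0.61×(255−227) = 227 + 17.08 = 244.08 → 244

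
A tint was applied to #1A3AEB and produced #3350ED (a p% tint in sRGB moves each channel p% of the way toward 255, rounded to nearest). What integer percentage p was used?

#1A3AEB is rgb(26, 58, 235); #3350ED is rgb(51, 80, 237).
On the R channel (widest range): 51 ≈ 26 + (p/100)(255 − 26), so p ≈ 100×(51 − 26)/(255 − 26) = 2500/229 = 10.92.
p = 11 reproduces all three channels after rounding.

11%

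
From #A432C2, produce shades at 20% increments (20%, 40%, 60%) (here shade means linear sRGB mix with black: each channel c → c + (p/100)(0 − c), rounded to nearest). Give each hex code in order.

#A432C2 is rgb(164, 50, 194).
20%: (164 − 32.8 = 131.2→131, 50 − 10 = 40→40, 194 − 38.8 = 155.2→155) → #83289B
40%: (164 − 65.6 = 98.4→98, 50 − 20 = 30→30, 194 − 77.6 = 116.4→116) → #621E74
60%: (164 − 98.4 = 65.6→66, 50 − 30 = 20→20, 194 − 116.4 = 77.6→78) → #42144E

#83289B, #621E74, #42144E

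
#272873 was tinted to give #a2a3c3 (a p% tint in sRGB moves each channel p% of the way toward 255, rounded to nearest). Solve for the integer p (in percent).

57%

#272873 is rgb(39, 40, 115); #a2a3c3 is rgb(162, 163, 195).
On the R channel (widest range): 162 ≈ 39 + (p/100)(255 − 39), so p ≈ 100×(162 − 39)/(255 − 39) = 12300/216 = 56.94.
p = 57 reproduces all three channels after rounding.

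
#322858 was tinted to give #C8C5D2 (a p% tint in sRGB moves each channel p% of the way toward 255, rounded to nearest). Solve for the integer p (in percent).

73%

#322858 is rgb(50, 40, 88); #C8C5D2 is rgb(200, 197, 210).
On the G channel (widest range): 197 ≈ 40 + (p/100)(255 − 40), so p ≈ 100×(197 − 40)/(255 − 40) = 15700/215 = 73.02.
p = 73 reproduces all three channels after rounding.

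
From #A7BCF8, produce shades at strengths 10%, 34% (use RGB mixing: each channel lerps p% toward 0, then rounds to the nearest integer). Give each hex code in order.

#96A9DF, #6E7CA4

#A7BCF8 is rgb(167, 188, 248).
10%: (167 − 16.7 = 150.3→150, 188 − 18.8 = 169.2→169, 248 − 24.8 = 223.2→223) → #96A9DF
34%: (167 − 56.78 = 110.22→110, 188 − 63.92 = 124.08→124, 248 − 84.32 = 163.68→164) → #6E7CA4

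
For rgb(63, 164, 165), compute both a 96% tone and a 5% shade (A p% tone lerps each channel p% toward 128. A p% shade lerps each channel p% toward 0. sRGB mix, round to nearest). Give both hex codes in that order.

96% tone:
  R: 63 + 62.4 = 125.4 → 125
  G: 164 + 0.96×(128−164) = 164 − 34.56 = 129.44 → 129
  B: 165 − 35.52 = 129.48 → 129
  → #7d8181
5% shade:
  R: 63 + 0.05×(0−63) = 63 − 3.15 = 59.85 → 60
  G: 164 + 0.05×(0−164) = 164 − 8.2 = 155.8 → 156
  B: 165 − 8.25 = 156.75 → 157
  → #3c9c9d

#7d8181, #3c9c9d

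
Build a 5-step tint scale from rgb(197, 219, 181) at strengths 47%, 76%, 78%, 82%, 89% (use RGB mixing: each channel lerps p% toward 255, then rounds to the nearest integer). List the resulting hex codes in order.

#e0ecd8, #f1f6ed, #f2f7ef, #f5f9f2, #f9fbf7

47%: (197 + 27.26 = 224.26→224, 219 + 16.92 = 235.92→236, 181 + 34.78 = 215.78→216) → #e0ecd8
76%: (197 + 44.08 = 241.08→241, 219 + 27.36 = 246.36→246, 181 + 56.24 = 237.24→237) → #f1f6ed
78%: (197 + 45.24 = 242.24→242, 219 + 28.08 = 247.08→247, 181 + 57.72 = 238.72→239) → #f2f7ef
82%: (197 + 47.56 = 244.56→245, 219 + 29.52 = 248.52→249, 181 + 60.68 = 241.68→242) → #f5f9f2
89%: (197 + 51.62 = 248.62→249, 219 + 32.04 = 251.04→251, 181 + 65.86 = 246.86→247) → #f9fbf7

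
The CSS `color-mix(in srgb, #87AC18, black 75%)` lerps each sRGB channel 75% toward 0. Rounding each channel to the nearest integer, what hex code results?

#87AC18 is rgb(135, 172, 24).
A 75% shade moves each channel 75% toward 0:
  R: 135 − 101.25 = 33.75 → 34
  G: 172 + 0.75×(0−172) = 172 − 129 = 43 → 43
  B: 24 + 0.75×(0−24) = 24 − 18 = 6 → 6
rgb(34, 43, 6) = #222B06.

#222B06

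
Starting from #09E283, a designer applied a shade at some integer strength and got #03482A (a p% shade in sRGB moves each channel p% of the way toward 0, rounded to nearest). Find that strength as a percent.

#09E283 is rgb(9, 226, 131); #03482A is rgb(3, 72, 42).
On the G channel (widest range): 72 ≈ 226 + (p/100)(0 − 226), so p ≈ 100×(72 − 226)/(0 − 226) = -15400/-226 = 68.14.
p = 68 reproduces all three channels after rounding.

68%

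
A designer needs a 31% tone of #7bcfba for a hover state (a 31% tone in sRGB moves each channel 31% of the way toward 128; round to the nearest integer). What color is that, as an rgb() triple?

#7bcfba is rgb(123, 207, 186).
Per channel, c → c + 0.31(128 − c):
  R: 123 + 1.55 = 124.55 → 125
  G: 207 + 0.31×(128−207) = 207 − 24.49 = 182.51 → 183
  B: 186 + 0.31×(128−186) = 186 − 17.98 = 168.02 → 168

rgb(125, 183, 168)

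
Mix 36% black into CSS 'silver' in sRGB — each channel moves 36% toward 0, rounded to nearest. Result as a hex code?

CSS silver is rgb(192, 192, 192).
Per channel, c → c + 0.36(0 − c):
  R: 192 − 69.12 = 122.88 → 123
  G: 192 + 0.36×(0−192) = 192 − 69.12 = 122.88 → 123
  B: 192 − 69.12 = 122.88 → 123
rgb(123, 123, 123) = #7b7b7b.

#7b7b7b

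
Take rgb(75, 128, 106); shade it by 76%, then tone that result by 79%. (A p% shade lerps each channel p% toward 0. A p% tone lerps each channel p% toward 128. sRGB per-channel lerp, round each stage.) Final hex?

#696C6A

Per channel, c → c + 0.76(0 − c):
  R: 75 − 57 = 18 → 18
  G: 128 + 0.76×(0−128) = 128 − 97.28 = 30.72 → 31
  B: 106 + 0.76×(0−106) = 106 − 80.56 = 25.44 → 25
After the shade: rgb(18, 31, 25) = #121F19.
Per channel, c → c + 0.79(128 − c):
  R: 18 + 86.9 = 104.9 → 105
  G: 31 + 0.79×(128−31) = 31 + 76.63 = 107.63 → 108
  B: 25 + 0.79×(128−25) = 25 + 81.37 = 106.37 → 106
rgb(105, 108, 106) = #696C6A.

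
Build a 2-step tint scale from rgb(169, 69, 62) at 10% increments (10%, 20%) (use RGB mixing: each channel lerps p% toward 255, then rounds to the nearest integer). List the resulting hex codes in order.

10%: (169 + 8.6 = 177.6→178, 69 + 18.6 = 87.6→88, 62 + 19.3 = 81.3→81) → #B25851
20%: (169 + 17.2 = 186.2→186, 69 + 37.2 = 106.2→106, 62 + 38.6 = 100.6→101) → #BA6A65

#B25851, #BA6A65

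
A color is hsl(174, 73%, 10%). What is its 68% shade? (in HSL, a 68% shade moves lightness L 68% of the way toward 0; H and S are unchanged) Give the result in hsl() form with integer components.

hsl(174, 73%, 3%)

L moves 68% from 10 toward 0: 10 − 6.8 = 3.2 → 3.
H and S are unchanged.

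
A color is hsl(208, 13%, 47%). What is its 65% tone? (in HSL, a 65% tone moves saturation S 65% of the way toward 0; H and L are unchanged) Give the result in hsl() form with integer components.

S moves 65% from 13 toward 0: 13 − 8.45 = 4.55 → 5.
H and L are unchanged.

hsl(208, 5%, 47%)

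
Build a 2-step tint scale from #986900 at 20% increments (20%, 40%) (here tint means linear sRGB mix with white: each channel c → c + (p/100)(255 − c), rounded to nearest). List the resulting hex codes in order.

#ad8733, #c1a566

#986900 is rgb(152, 105, 0).
20%: (152 + 20.6 = 172.6→173, 105 + 30 = 135→135, 0 + 51 = 51→51) → #ad8733
40%: (152 + 41.2 = 193.2→193, 105 + 60 = 165→165, 0 + 102 = 102→102) → #c1a566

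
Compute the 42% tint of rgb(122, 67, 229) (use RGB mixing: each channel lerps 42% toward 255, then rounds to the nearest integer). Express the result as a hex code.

Lerp each channel 42% toward 255:
  R: 122 + 0.42×(255−122) = 122 + 55.86 = 177.86 → 178
  G: 67 + 78.96 = 145.96 → 146
  B: 229 + 0.42×(255−229) = 229 + 10.92 = 239.92 → 240
rgb(178, 146, 240) = #b292f0.

#b292f0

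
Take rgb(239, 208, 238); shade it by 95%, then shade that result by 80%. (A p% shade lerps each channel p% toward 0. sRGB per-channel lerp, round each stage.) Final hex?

#020202

Lerp each channel 95% toward 0:
  R: 239 + 0.95×(0−239) = 239 − 227.05 = 11.95 → 12
  G: 208 − 197.6 = 10.4 → 10
  B: 238 − 226.1 = 11.9 → 12
After the shade: rgb(12, 10, 12) = #0C0A0C.
An 80% shade moves each channel 80% toward 0:
  R: 12 − 9.6 = 2.4 → 2
  G: 10 + 0.8×(0−10) = 10 − 8 = 2 → 2
  B: 12 + 0.8×(0−12) = 12 − 9.6 = 2.4 → 2
rgb(2, 2, 2) = #020202.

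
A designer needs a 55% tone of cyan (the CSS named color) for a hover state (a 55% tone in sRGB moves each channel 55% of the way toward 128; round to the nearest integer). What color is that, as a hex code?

CSS cyan is rgb(0, 255, 255).
Per channel, c → c + 0.55(128 − c):
  R: 0 + 0.55×(128−0) = 0 + 70.4 = 70.4 → 70
  G: 255 − 69.85 = 185.15 → 185
  B: 255 + 0.55×(128−255) = 255 − 69.85 = 185.15 → 185
rgb(70, 185, 185) = #46B9B9.

#46B9B9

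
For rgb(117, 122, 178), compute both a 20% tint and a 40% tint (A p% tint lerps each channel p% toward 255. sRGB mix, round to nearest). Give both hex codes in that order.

20% tint:
  R: 117 + 0.2×(255−117) = 117 + 27.6 = 144.6 → 145
  G: 122 + 26.6 = 148.6 → 149
  B: 178 + 15.4 = 193.4 → 193
  → #9195C1
40% tint:
  R: 117 + 0.4×(255−117) = 117 + 55.2 = 172.2 → 172
  G: 122 + 0.4×(255−122) = 122 + 53.2 = 175.2 → 175
  B: 178 + 30.8 = 208.8 → 209
  → #ACAFD1

#9195C1, #ACAFD1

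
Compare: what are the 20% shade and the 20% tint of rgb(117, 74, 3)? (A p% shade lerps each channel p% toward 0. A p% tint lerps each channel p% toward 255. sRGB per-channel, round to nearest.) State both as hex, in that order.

#5e3b02, #916e35

20% shade:
  R: 117 + 0.2×(0−117) = 117 − 23.4 = 93.6 → 94
  G: 74 + 0.2×(0−74) = 74 − 14.8 = 59.2 → 59
  B: 3 − 0.6 = 2.4 → 2
  → #5e3b02
20% tint:
  R: 117 + 27.6 = 144.6 → 145
  G: 74 + 0.2×(255−74) = 74 + 36.2 = 110.2 → 110
  B: 3 + 50.4 = 53.4 → 53
  → #916e35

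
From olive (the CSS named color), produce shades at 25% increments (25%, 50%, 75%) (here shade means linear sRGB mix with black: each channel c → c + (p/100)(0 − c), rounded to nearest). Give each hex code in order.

#606000, #404000, #202000

CSS olive is rgb(128, 128, 0).
25%: (128 − 32 = 96→96, 128 − 32 = 96→96, 0→0) → #606000
50%: (128 − 64 = 64→64, 128 − 64 = 64→64, 0→0) → #404000
75%: (128 − 96 = 32→32, 128 − 96 = 32→32, 0→0) → #202000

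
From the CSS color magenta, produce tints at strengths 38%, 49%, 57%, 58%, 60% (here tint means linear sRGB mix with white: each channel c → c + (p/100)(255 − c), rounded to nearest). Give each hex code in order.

CSS magenta is rgb(255, 0, 255).
38%: (255→255, 0 + 96.9 = 96.9→97, 255→255) → #ff61ff
49%: (255→255, 0 + 124.95 = 124.95→125, 255→255) → #ff7dff
57%: (255→255, 0 + 145.35 = 145.35→145, 255→255) → #ff91ff
58%: (255→255, 0 + 147.9 = 147.9→148, 255→255) → #ff94ff
60%: (255→255, 0 + 153 = 153→153, 255→255) → #ff99ff

#ff61ff, #ff7dff, #ff91ff, #ff94ff, #ff99ff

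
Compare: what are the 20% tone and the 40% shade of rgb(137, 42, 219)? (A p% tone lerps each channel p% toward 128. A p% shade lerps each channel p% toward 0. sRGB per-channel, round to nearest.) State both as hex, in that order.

#873BC9, #521983

20% tone:
  R: 137 + 0.2×(128−137) = 137 − 1.8 = 135.2 → 135
  G: 42 + 0.2×(128−42) = 42 + 17.2 = 59.2 → 59
  B: 219 + 0.2×(128−219) = 219 − 18.2 = 200.8 → 201
  → #873BC9
40% shade:
  R: 137 − 54.8 = 82.2 → 82
  G: 42 + 0.4×(0−42) = 42 − 16.8 = 25.2 → 25
  B: 219 − 87.6 = 131.4 → 131
  → #521983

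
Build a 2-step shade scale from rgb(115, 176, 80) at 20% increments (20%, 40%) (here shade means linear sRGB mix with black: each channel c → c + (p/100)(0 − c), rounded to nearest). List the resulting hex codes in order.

#5C8D40, #456A30

20%: (115 − 23 = 92→92, 176 − 35.2 = 140.8→141, 80 − 16 = 64→64) → #5C8D40
40%: (115 − 46 = 69→69, 176 − 70.4 = 105.6→106, 80 − 32 = 48→48) → #456A30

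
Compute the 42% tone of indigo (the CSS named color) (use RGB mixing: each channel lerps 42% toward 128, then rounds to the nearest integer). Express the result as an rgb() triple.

CSS indigo is rgb(75, 0, 130).
Per channel, c → c + 0.42(128 − c):
  R: 75 + 0.42×(128−75) = 75 + 22.26 = 97.26 → 97
  G: 0 + 0.42×(128−0) = 0 + 53.76 = 53.76 → 54
  B: 130 − 0.84 = 129.16 → 129

rgb(97, 54, 129)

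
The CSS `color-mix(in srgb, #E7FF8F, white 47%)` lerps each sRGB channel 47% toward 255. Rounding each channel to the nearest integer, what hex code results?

#F2FFC4

#E7FF8F is rgb(231, 255, 143).
Per channel, c → c + 0.47(255 − c):
  R: 231 + 11.28 = 242.28 → 242
  G: 255 + 0.47×(255−255) = 255 + 0 = 255 → 255
  B: 143 + 0.47×(255−143) = 143 + 52.64 = 195.64 → 196
rgb(242, 255, 196) = #F2FFC4.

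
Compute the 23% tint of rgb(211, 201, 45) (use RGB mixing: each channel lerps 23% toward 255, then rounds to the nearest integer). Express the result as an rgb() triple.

rgb(221, 213, 93)

Lerp each channel 23% toward 255:
  R: 211 + 0.23×(255−211) = 211 + 10.12 = 221.12 → 221
  G: 201 + 0.23×(255−201) = 201 + 12.42 = 213.42 → 213
  B: 45 + 0.23×(255−45) = 45 + 48.3 = 93.3 → 93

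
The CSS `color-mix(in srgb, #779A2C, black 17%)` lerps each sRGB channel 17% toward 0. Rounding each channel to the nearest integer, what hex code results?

#638025

#779A2C is rgb(119, 154, 44).
Per channel, c → c + 0.17(0 − c):
  R: 119 + 0.17×(0−119) = 119 − 20.23 = 98.77 → 99
  G: 154 − 26.18 = 127.82 → 128
  B: 44 + 0.17×(0−44) = 44 − 7.48 = 36.52 → 37
rgb(99, 128, 37) = #638025.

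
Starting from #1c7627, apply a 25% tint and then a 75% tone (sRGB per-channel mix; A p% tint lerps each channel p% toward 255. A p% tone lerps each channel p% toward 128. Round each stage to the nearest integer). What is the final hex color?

#758677

#1c7627 is rgb(28, 118, 39).
Lerp each channel 25% toward 255:
  R: 28 + 56.75 = 84.75 → 85
  G: 118 + 0.25×(255−118) = 118 + 34.25 = 152.25 → 152
  B: 39 + 0.25×(255−39) = 39 + 54 = 93 → 93
After the tint: rgb(85, 152, 93) = #55985d.
Per channel, c → c + 0.75(128 − c):
  R: 85 + 0.75×(128−85) = 85 + 32.25 = 117.25 → 117
  G: 152 + 0.75×(128−152) = 152 − 18 = 134 → 134
  B: 93 + 26.25 = 119.25 → 119
rgb(117, 134, 119) = #758677.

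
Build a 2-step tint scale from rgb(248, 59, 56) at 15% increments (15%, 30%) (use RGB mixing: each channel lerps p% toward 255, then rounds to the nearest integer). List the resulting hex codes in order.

#F95856, #FA7674

15%: (248 + 1.05 = 249.05→249, 59 + 29.4 = 88.4→88, 56 + 29.85 = 85.85→86) → #F95856
30%: (248 + 2.1 = 250.1→250, 59 + 58.8 = 117.8→118, 56 + 59.7 = 115.7→116) → #FA7674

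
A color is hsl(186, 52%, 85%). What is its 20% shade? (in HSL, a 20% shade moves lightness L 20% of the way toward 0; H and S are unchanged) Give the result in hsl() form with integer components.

L moves 20% from 85 toward 0: 85 − 17 = 68 → 68.
H and S are unchanged.

hsl(186, 52%, 68%)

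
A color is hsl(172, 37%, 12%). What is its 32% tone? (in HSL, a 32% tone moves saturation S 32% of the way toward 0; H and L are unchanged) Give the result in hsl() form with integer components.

S moves 32% from 37 toward 0: 37 − 11.84 = 25.16 → 25.
H and L are unchanged.

hsl(172, 25%, 12%)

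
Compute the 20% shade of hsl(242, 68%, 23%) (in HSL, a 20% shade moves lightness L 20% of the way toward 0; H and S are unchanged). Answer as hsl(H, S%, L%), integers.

hsl(242, 68%, 18%)

L moves 20% from 23 toward 0: 23 − 4.6 = 18.4 → 18.
H and S are unchanged.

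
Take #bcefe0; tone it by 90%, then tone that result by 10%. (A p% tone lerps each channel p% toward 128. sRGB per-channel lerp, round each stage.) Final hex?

#858a89

#bcefe0 is rgb(188, 239, 224).
Lerp each channel 90% toward 128:
  R: 188 − 54 = 134 → 134
  G: 239 − 99.9 = 139.1 → 139
  B: 224 − 86.4 = 137.6 → 138
After the tone: rgb(134, 139, 138) = #868b8a.
Lerp each channel 10% toward 128:
  R: 134 − 0.6 = 133.4 → 133
  G: 139 + 0.1×(128−139) = 139 − 1.1 = 137.9 → 138
  B: 138 + 0.1×(128−138) = 138 − 1 = 137 → 137
rgb(133, 138, 137) = #858a89.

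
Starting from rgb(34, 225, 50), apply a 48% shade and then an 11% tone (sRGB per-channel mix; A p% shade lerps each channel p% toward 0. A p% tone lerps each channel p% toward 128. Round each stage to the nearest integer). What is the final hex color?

Per channel, c → c + 0.48(0 − c):
  R: 34 + 0.48×(0−34) = 34 − 16.32 = 17.68 → 18
  G: 225 + 0.48×(0−225) = 225 − 108 = 117 → 117
  B: 50 − 24 = 26 → 26
After the shade: rgb(18, 117, 26) = #12751a.
Lerp each channel 11% toward 128:
  R: 18 + 12.1 = 30.1 → 30
  G: 117 + 1.21 = 118.21 → 118
  B: 26 + 0.11×(128−26) = 26 + 11.22 = 37.22 → 37
rgb(30, 118, 37) = #1e7625.

#1e7625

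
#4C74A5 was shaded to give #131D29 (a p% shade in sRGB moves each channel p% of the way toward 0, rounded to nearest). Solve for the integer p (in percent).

75%

#4C74A5 is rgb(76, 116, 165); #131D29 is rgb(19, 29, 41).
On the B channel (widest range): 41 ≈ 165 + (p/100)(0 − 165), so p ≈ 100×(41 − 165)/(0 − 165) = -12400/-165 = 75.15.
p = 75 reproduces all three channels after rounding.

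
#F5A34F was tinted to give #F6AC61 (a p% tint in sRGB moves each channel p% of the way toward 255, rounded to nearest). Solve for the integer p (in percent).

#F5A34F is rgb(245, 163, 79); #F6AC61 is rgb(246, 172, 97).
On the B channel (widest range): 97 ≈ 79 + (p/100)(255 − 79), so p ≈ 100×(97 − 79)/(255 − 79) = 1800/176 = 10.23.
p = 10 reproduces all three channels after rounding.

10%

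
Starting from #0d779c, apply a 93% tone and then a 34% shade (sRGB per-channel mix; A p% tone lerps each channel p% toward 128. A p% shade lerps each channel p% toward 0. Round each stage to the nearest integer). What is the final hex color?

#4f5456

#0d779c is rgb(13, 119, 156).
Lerp each channel 93% toward 128:
  R: 13 + 106.95 = 119.95 → 120
  G: 119 + 0.93×(128−119) = 119 + 8.37 = 127.37 → 127
  B: 156 − 26.04 = 129.96 → 130
After the tone: rgb(120, 127, 130) = #787f82.
A 34% shade moves each channel 34% toward 0:
  R: 120 + 0.34×(0−120) = 120 − 40.8 = 79.2 → 79
  G: 127 − 43.18 = 83.82 → 84
  B: 130 + 0.34×(0−130) = 130 − 44.2 = 85.8 → 86
rgb(79, 84, 86) = #4f5456.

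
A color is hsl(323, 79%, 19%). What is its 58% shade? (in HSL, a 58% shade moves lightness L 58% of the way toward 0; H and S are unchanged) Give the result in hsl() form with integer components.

L moves 58% from 19 toward 0: 19 − 11.02 = 7.98 → 8.
H and S are unchanged.

hsl(323, 79%, 8%)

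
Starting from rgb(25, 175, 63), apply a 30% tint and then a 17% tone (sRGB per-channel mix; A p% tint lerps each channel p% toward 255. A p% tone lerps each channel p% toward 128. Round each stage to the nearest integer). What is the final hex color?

#64BB7A

Per channel, c → c + 0.3(255 − c):
  R: 25 + 0.3×(255−25) = 25 + 69 = 94 → 94
  G: 175 + 24 = 199 → 199
  B: 63 + 57.6 = 120.6 → 121
After the tint: rgb(94, 199, 121) = #5EC779.
Per channel, c → c + 0.17(128 − c):
  R: 94 + 5.78 = 99.78 → 100
  G: 199 − 12.07 = 186.93 → 187
  B: 121 + 0.17×(128−121) = 121 + 1.19 = 122.19 → 122
rgb(100, 187, 122) = #64BB7A.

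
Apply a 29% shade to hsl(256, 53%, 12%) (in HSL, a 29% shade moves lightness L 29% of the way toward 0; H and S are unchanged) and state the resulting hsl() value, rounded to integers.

hsl(256, 53%, 9%)

L moves 29% from 12 toward 0: 12 − 3.48 = 8.52 → 9.
H and S are unchanged.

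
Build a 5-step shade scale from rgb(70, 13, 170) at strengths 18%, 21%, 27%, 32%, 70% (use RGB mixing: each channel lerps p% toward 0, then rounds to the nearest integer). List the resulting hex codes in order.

18%: (70 − 12.6 = 57.4→57, 13 − 2.34 = 10.66→11, 170 − 30.6 = 139.4→139) → #390B8B
21%: (70 − 14.7 = 55.3→55, 13 − 2.73 = 10.27→10, 170 − 35.7 = 134.3→134) → #370A86
27%: (70 − 18.9 = 51.1→51, 13 − 3.51 = 9.49→9, 170 − 45.9 = 124.1→124) → #33097C
32%: (70 − 22.4 = 47.6→48, 13 − 4.16 = 8.84→9, 170 − 54.4 = 115.6→116) → #300974
70%: (70 − 49 = 21→21, 13 − 9.1 = 3.9→4, 170 − 119 = 51→51) → #150433

#390B8B, #370A86, #33097C, #300974, #150433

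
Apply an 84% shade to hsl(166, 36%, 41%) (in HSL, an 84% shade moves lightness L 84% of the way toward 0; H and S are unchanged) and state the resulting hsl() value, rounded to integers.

L moves 84% from 41 toward 0: 41 − 34.44 = 6.56 → 7.
H and S are unchanged.

hsl(166, 36%, 7%)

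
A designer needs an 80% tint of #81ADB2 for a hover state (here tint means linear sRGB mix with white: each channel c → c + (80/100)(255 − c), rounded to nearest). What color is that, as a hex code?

#E6EFF0

#81ADB2 is rgb(129, 173, 178).
An 80% tint moves each channel 80% toward 255:
  R: 129 + 0.8×(255−129) = 129 + 100.8 = 229.8 → 230
  G: 173 + 0.8×(255−173) = 173 + 65.6 = 238.6 → 239
  B: 178 + 0.8×(255−178) = 178 + 61.6 = 239.6 → 240
rgb(230, 239, 240) = #E6EFF0.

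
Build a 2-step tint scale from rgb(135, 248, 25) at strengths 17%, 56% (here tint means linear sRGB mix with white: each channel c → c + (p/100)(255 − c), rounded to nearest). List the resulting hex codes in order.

#9bf940, #cafc9a

17%: (135 + 20.4 = 155.4→155, 248 + 1.19 = 249.19→249, 25 + 39.1 = 64.1→64) → #9bf940
56%: (135 + 67.2 = 202.2→202, 248 + 3.92 = 251.92→252, 25 + 128.8 = 153.8→154) → #cafc9a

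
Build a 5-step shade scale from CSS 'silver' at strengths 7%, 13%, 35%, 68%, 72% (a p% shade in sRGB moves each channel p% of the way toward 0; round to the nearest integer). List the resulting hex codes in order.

CSS silver is rgb(192, 192, 192).
7%: (192 − 13.44 = 178.56→179, 192 − 13.44 = 178.56→179, 192 − 13.44 = 178.56→179) → #B3B3B3
13%: (192 − 24.96 = 167.04→167, 192 − 24.96 = 167.04→167, 192 − 24.96 = 167.04→167) → #A7A7A7
35%: (192 − 67.2 = 124.8→125, 192 − 67.2 = 124.8→125, 192 − 67.2 = 124.8→125) → #7D7D7D
68%: (192 − 130.56 = 61.44→61, 192 − 130.56 = 61.44→61, 192 − 130.56 = 61.44→61) → #3D3D3D
72%: (192 − 138.24 = 53.76→54, 192 − 138.24 = 53.76→54, 192 − 138.24 = 53.76→54) → #363636

#B3B3B3, #A7A7A7, #7D7D7D, #3D3D3D, #363636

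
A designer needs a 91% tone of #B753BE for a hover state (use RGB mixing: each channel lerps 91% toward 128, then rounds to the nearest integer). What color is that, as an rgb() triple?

rgb(133, 124, 134)

#B753BE is rgb(183, 83, 190).
Per channel, c → c + 0.91(128 − c):
  R: 183 + 0.91×(128−183) = 183 − 50.05 = 132.95 → 133
  G: 83 + 40.95 = 123.95 → 124
  B: 190 + 0.91×(128−190) = 190 − 56.42 = 133.58 → 134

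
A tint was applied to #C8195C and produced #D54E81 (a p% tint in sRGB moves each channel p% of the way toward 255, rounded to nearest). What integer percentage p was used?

23%

#C8195C is rgb(200, 25, 92); #D54E81 is rgb(213, 78, 129).
On the G channel (widest range): 78 ≈ 25 + (p/100)(255 − 25), so p ≈ 100×(78 − 25)/(255 − 25) = 5300/230 = 23.04.
p = 23 reproduces all three channels after rounding.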